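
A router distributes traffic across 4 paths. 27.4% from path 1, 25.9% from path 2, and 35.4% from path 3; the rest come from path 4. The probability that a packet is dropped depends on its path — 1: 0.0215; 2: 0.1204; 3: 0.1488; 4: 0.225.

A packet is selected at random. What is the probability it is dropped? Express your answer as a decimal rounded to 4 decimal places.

P(4) = 1 − (0.274 + 0.259 + 0.354) = 0.113.
By the law of total probability,
P(L) = P(L|1)·P(1) + P(L|2)·P(2) + P(L|3)·P(3) + P(L|4)·P(4)
      = 0.0215·0.274 + 0.1204·0.259 + 0.1488·0.354 + 0.225·0.113
      = 0.005891 + 0.0311836 + 0.0526752 + 0.025425 = 0.1151748

0.1152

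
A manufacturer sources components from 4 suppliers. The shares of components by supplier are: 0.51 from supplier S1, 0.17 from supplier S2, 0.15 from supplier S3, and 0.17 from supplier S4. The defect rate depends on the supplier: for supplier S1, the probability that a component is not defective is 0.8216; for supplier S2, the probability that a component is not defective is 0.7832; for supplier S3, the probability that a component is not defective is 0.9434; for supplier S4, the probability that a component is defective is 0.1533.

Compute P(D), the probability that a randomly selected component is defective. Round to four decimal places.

P(D|S1) = 1 − 0.8216 = 0.1784.
P(D|S2) = 1 − 0.7832 = 0.2168.
P(D|S3) = 1 − 0.9434 = 0.0566.
P(D) = P(D|S1)·P(S1) + P(D|S2)·P(S2) + P(D|S3)·P(S3) + P(D|S4)·P(S4)
      = 0.1784·0.51 + 0.2168·0.17 + 0.0566·0.15 + 0.1533·0.17
      = 0.090984 + 0.036856 + 0.00849 + 0.026061 = 0.162391

P(D) ≈ 0.1624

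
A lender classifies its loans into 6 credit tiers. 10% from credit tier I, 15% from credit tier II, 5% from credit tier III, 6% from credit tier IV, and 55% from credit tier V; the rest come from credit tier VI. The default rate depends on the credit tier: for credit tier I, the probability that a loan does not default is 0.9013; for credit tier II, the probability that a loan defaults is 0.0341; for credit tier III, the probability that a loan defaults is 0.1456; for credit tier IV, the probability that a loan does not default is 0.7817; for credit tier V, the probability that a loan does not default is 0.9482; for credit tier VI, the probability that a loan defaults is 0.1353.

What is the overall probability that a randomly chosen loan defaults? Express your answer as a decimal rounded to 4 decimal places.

P(D) ≈ 0.0760

P(VI) = 1 − (0.1 + 0.15 + 0.05 + 0.06 + 0.55) = 0.09.
P(D|I) = 1 − 0.9013 = 0.0987.
P(D|IV) = 1 − 0.7817 = 0.2183.
P(D|V) = 1 − 0.9482 = 0.0518.
P(D) = P(D|I)·P(I) + P(D|II)·P(II) + P(D|III)·P(III) + P(D|IV)·P(IV) + P(D|V)·P(V) + P(D|VI)·P(VI)
      = 0.0987·0.1 + 0.0341·0.15 + 0.1456·0.05 + 0.2183·0.06 + 0.0518·0.55 + 0.1353·0.09
      = 0.00987 + 0.005115 + 0.00728 + 0.013098 + 0.02849 + 0.012177 = 0.07603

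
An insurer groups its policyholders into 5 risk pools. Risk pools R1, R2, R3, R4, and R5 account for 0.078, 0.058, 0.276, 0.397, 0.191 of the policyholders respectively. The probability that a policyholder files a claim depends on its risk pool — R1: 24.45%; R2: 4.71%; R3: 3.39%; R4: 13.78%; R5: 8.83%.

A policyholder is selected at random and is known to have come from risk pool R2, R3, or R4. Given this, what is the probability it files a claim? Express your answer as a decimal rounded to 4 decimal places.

0.0914

Let S = {R2, R3, R4}.
P(S) = 0.058 + 0.276 + 0.397 = 0.731.
P(C ∩ S) = 0.0471·0.058 + 0.0339·0.276 + 0.1378·0.397 = 0.0027318 + 0.0093564 + 0.0547066 = 0.0667948.
P(C | S) = 0.0667948 / 0.731 = 0.091375…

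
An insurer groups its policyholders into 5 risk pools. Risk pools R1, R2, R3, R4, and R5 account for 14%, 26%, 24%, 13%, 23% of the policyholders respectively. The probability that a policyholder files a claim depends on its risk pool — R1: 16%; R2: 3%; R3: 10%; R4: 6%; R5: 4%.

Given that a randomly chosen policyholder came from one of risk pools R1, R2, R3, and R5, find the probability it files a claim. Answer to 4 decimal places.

Let S = {R1, R2, R3, R5}.
P(S) = 0.14 + 0.26 + 0.24 + 0.23 = 0.87.
P(C ∩ S) = 0.16·0.14 + 0.03·0.26 + 0.1·0.24 + 0.04·0.23 = 0.0224 + 0.0078 + 0.024 + 0.0092 = 0.0634.
P(C | S) = 0.0634 / 0.87 = 0.072874…

P(C|S) ≈ 0.0729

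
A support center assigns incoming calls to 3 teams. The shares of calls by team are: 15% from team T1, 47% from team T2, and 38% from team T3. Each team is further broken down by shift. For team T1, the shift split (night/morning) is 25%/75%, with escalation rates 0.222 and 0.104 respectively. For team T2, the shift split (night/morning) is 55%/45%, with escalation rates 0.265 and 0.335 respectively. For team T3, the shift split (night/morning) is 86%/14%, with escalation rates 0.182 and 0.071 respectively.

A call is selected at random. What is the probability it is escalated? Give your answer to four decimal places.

0.2226

P(E|T1) = 0.25·0.222 + 0.75·0.104 = 0.0555 + 0.078 = 0.1335
P(E|T2) = 0.55·0.265 + 0.45·0.335 = 0.14575 + 0.15075 = 0.2965
P(E|T3) = 0.86·0.182 + 0.14·0.071 = 0.15652 + 0.00994 = 0.16646
Then overall,
P(E) = 0.15·0.1335 + 0.47·0.2965 + 0.38·0.16646
      = 0.020025 + 0.139355 + 0.0632548 = 0.2226348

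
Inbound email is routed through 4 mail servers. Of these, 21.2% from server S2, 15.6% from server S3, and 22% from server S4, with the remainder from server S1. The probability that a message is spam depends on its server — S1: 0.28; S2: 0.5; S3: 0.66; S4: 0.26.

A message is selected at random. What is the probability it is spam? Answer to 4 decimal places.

P(S1) = 1 − (0.212 + 0.156 + 0.22) = 0.412.
P(S) = P(S|S1)·P(S1) + P(S|S2)·P(S2) + P(S|S3)·P(S3) + P(S|S4)·P(S4)
      = 0.28·0.412 + 0.5·0.212 + 0.66·0.156 + 0.26·0.22
      = 0.11536 + 0.106 + 0.10296 + 0.0572 = 0.38152

P(S) ≈ 0.3815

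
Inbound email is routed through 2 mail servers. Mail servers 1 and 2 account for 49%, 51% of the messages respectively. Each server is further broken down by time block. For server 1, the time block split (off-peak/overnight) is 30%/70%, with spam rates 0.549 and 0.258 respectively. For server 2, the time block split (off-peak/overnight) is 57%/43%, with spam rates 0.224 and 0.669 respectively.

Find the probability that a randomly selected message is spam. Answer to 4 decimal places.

0.3810

P(S|1) = 0.3·0.549 + 0.7·0.258 = 0.1647 + 0.1806 = 0.3453
P(S|2) = 0.57·0.224 + 0.43·0.669 = 0.12768 + 0.28767 = 0.41535
Then overall,
P(S) = 0.49·0.3453 + 0.51·0.41535
      = 0.169197 + 0.2118285 = 0.3810255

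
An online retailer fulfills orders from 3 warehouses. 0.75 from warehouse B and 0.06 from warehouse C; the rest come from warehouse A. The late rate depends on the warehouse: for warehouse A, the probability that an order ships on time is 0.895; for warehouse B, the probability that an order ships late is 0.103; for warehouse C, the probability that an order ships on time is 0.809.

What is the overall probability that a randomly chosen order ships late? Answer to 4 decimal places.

P(L) ≈ 0.1087

P(A) = 1 − (0.75 + 0.06) = 0.19.
P(L|A) = 1 − 0.895 = 0.105.
P(L|C) = 1 − 0.809 = 0.191.
Using total probability over the partition,
P(L) = P(L|A)·P(A) + P(L|B)·P(B) + P(L|C)·P(C)
      = 0.105·0.19 + 0.103·0.75 + 0.191·0.06
      = 0.01995 + 0.07725 + 0.01146 = 0.10866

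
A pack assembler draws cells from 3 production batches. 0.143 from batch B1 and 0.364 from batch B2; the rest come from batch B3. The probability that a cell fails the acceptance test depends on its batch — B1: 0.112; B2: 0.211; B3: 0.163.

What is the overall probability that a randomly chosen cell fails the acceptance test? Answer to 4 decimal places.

0.1732

P(B3) = 1 − (0.143 + 0.364) = 0.493.
Using total probability over the partition,
P(F) = P(F|B1)·P(B1) + P(F|B2)·P(B2) + P(F|B3)·P(B3)
      = 0.112·0.143 + 0.211·0.364 + 0.163·0.493
      = 0.016016 + 0.076804 + 0.080359 = 0.173179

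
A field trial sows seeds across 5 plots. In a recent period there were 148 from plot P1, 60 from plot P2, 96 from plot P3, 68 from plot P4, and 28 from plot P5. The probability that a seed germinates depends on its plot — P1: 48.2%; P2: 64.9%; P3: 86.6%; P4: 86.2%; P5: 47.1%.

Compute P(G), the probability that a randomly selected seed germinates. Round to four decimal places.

Total: 148 + 60 + 96 + 68 + 28 = 400.
P(P1) = 148/400 = 0.37. P(P2) = 60/400 = 0.15. P(P3) = 96/400 = 0.24. P(P4) = 68/400 = 0.17. P(P5) = 28/400 = 0.07.
By the law of total probability,
P(G) = P(G|P1)·P(P1) + P(G|P2)·P(P2) + P(G|P3)·P(P3) + P(G|P4)·P(P4) + P(G|P5)·P(P5)
      = 0.482·0.37 + 0.649·0.15 + 0.866·0.24 + 0.862·0.17 + 0.471·0.07
      = 0.17834 + 0.09735 + 0.20784 + 0.14654 + 0.03297 = 0.66304

0.6630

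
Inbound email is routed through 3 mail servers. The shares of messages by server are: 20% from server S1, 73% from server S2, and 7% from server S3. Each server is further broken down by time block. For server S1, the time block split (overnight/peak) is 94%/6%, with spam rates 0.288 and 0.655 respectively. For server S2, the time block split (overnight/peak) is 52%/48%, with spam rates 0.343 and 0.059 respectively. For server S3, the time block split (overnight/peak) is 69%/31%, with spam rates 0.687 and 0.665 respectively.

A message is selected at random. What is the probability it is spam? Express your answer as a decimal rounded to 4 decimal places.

0.2605

P(S|S1) = 0.94·0.288 + 0.06·0.655 = 0.27072 + 0.0393 = 0.31002
P(S|S2) = 0.52·0.343 + 0.48·0.059 = 0.17836 + 0.02832 = 0.20668
P(S|S3) = 0.69·0.687 + 0.31·0.665 = 0.47403 + 0.20615 = 0.68018
Then overall,
P(S) = 0.2·0.31002 + 0.73·0.20668 + 0.07·0.68018
      = 0.062004 + 0.1508764 + 0.0476126 = 0.260493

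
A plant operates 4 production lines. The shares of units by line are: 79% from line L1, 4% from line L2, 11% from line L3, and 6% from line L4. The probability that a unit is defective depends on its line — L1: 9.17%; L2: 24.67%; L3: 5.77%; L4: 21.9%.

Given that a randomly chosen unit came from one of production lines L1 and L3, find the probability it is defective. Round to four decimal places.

P(D|S) ≈ 0.0875

Let S = {L1, L3}.
P(S) = 0.79 + 0.11 = 0.9.
P(D ∩ S) = 0.0917·0.79 + 0.0577·0.11 = 0.072443 + 0.006347 = 0.07879.
P(D | S) = 0.07879 / 0.9 = 0.087544…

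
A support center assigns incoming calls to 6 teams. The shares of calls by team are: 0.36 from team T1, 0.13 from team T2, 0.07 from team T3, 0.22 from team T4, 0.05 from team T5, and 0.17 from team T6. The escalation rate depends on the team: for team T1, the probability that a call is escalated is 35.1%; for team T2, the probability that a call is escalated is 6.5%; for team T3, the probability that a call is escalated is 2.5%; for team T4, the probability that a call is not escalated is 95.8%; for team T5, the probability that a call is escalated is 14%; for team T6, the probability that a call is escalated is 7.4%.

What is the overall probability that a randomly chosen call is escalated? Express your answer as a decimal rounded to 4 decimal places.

P(E) ≈ 0.1654

P(E|T4) = 1 − 0.958 = 0.042.
By the law of total probability,
P(E) = P(E|T1)·P(T1) + P(E|T2)·P(T2) + P(E|T3)·P(T3) + P(E|T4)·P(T4) + P(E|T5)·P(T5) + P(E|T6)·P(T6)
      = 0.351·0.36 + 0.065·0.13 + 0.025·0.07 + 0.042·0.22 + 0.14·0.05 + 0.074·0.17
      = 0.12636 + 0.00845 + 0.00175 + 0.00924 + 0.007 + 0.01258 = 0.16538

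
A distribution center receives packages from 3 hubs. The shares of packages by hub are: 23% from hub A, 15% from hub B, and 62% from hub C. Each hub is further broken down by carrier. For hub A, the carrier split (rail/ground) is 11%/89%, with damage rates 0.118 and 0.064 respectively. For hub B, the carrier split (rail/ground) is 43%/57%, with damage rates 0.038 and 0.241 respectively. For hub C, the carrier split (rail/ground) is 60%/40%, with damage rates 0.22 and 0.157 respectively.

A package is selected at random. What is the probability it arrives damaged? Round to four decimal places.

0.1599

P(D|A) = 0.11·0.118 + 0.89·0.064 = 0.01298 + 0.05696 = 0.06994
P(D|B) = 0.43·0.038 + 0.57·0.241 = 0.01634 + 0.13737 = 0.15371
P(D|C) = 0.6·0.22 + 0.4·0.157 = 0.132 + 0.0628 = 0.1948
By total probability over the outer partition,
P(D) = 0.23·0.06994 + 0.15·0.15371 + 0.62·0.1948
      = 0.0160862 + 0.0230565 + 0.120776 = 0.1599187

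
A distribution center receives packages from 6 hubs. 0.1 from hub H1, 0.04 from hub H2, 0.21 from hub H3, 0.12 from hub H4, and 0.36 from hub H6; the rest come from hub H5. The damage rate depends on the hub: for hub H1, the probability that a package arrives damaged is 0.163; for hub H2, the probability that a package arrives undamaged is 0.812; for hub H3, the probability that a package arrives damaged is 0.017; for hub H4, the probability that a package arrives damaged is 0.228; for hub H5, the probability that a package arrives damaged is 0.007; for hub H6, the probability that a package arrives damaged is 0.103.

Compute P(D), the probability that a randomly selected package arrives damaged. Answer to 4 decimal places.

P(H5) = 1 − (0.1 + 0.04 + 0.21 + 0.12 + 0.36) = 0.17.
P(D|H2) = 1 − 0.812 = 0.188.
P(D) = P(D|H1)·P(H1) + P(D|H2)·P(H2) + P(D|H3)·P(H3) + P(D|H4)·P(H4) + P(D|H5)·P(H5) + P(D|H6)·P(H6)
      = 0.163·0.1 + 0.188·0.04 + 0.017·0.21 + 0.228·0.12 + 0.007·0.17 + 0.103·0.36
      = 0.0163 + 0.00752 + 0.00357 + 0.02736 + 0.00119 + 0.03708 = 0.09302

P(D) ≈ 0.0930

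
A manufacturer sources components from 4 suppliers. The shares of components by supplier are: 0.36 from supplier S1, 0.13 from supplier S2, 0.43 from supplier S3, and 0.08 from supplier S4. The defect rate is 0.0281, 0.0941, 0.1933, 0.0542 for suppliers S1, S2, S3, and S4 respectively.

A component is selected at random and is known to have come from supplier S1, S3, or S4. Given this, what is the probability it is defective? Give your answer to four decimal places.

0.1122

Let S = {S1, S3, S4}.
P(S) = 0.36 + 0.43 + 0.08 = 0.87.
P(D ∩ S) = 0.0281·0.36 + 0.1933·0.43 + 0.0542·0.08 = 0.010116 + 0.083119 + 0.004336 = 0.097571.
P(D | S) = 0.097571 / 0.87 = 0.112151…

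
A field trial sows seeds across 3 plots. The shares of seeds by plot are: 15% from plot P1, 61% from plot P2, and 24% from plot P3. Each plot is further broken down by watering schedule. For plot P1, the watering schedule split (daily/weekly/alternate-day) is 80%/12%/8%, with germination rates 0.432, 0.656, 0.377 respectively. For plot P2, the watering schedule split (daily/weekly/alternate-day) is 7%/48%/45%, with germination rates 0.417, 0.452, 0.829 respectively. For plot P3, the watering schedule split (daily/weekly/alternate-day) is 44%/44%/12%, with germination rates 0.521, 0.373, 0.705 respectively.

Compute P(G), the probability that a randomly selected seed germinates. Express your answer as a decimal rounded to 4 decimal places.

P(G) ≈ 0.5606

P(G|P1) = 0.8·0.432 + 0.12·0.656 + 0.08·0.377 = 0.3456 + 0.07872 + 0.03016 = 0.45448
P(G|P2) = 0.07·0.417 + 0.48·0.452 + 0.45·0.829 = 0.02919 + 0.21696 + 0.37305 = 0.6192
P(G|P3) = 0.44·0.521 + 0.44·0.373 + 0.12·0.705 = 0.22924 + 0.16412 + 0.0846 = 0.47796
By total probability over the outer partition,
P(G) = 0.15·0.45448 + 0.61·0.6192 + 0.24·0.47796
      = 0.068172 + 0.377712 + 0.1147104 = 0.5605944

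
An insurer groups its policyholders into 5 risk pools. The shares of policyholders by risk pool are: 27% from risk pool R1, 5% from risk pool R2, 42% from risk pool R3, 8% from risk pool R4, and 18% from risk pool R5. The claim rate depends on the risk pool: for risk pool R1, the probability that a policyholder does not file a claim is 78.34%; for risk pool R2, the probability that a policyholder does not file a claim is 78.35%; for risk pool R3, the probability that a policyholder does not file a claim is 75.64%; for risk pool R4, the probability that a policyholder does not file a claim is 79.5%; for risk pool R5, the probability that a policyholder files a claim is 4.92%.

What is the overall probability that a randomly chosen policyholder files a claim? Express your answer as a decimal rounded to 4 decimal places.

P(C) ≈ 0.1969

P(C|R1) = 1 − 0.7834 = 0.2166.
P(C|R2) = 1 − 0.7835 = 0.2165.
P(C|R3) = 1 − 0.7564 = 0.2436.
P(C|R4) = 1 − 0.795 = 0.205.
P(C) = P(C|R1)·P(R1) + P(C|R2)·P(R2) + P(C|R3)·P(R3) + P(C|R4)·P(R4) + P(C|R5)·P(R5)
      = 0.2166·0.27 + 0.2165·0.05 + 0.2436·0.42 + 0.205·0.08 + 0.0492·0.18
      = 0.058482 + 0.010825 + 0.102312 + 0.0164 + 0.008856 = 0.196875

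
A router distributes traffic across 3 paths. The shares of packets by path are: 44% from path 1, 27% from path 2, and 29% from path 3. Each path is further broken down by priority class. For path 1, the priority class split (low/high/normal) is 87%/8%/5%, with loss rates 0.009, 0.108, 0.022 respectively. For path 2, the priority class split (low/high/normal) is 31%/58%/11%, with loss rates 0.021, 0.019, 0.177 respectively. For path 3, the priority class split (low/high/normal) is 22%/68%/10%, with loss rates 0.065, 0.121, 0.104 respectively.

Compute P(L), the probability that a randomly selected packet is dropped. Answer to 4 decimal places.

0.0487

P(L|1) = 0.87·0.009 + 0.08·0.108 + 0.05·0.022 = 0.00783 + 0.00864 + 0.0011 = 0.01757
P(L|2) = 0.31·0.021 + 0.58·0.019 + 0.11·0.177 = 0.00651 + 0.01102 + 0.01947 = 0.037
P(L|3) = 0.22·0.065 + 0.68·0.121 + 0.1·0.104 = 0.0143 + 0.08228 + 0.0104 = 0.10698
Then overall,
P(L) = 0.44·0.01757 + 0.27·0.037 + 0.29·0.10698
      = 0.0077308 + 0.00999 + 0.0310242 = 0.048745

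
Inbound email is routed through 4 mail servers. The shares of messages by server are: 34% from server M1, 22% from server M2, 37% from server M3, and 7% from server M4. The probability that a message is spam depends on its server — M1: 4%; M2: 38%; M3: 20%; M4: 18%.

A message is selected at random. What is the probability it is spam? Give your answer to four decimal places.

Summing over the partition,
P(S) = P(S|M1)·P(M1) + P(S|M2)·P(M2) + P(S|M3)·P(M3) + P(S|M4)·P(M4)
      = 0.04·0.34 + 0.38·0.22 + 0.2·0.37 + 0.18·0.07
      = 0.0136 + 0.0836 + 0.074 + 0.0126 = 0.1838

P(S) ≈ 0.1838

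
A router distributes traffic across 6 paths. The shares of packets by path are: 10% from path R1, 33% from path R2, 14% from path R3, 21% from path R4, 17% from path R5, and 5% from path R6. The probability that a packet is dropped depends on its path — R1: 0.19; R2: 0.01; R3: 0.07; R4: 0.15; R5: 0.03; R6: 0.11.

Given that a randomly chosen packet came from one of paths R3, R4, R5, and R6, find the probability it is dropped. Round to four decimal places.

P(L|S) ≈ 0.0911

Let S = {R3, R4, R5, R6}.
P(S) = 0.14 + 0.21 + 0.17 + 0.05 = 0.57.
P(L ∩ S) = 0.07·0.14 + 0.15·0.21 + 0.03·0.17 + 0.11·0.05 = 0.0098 + 0.0315 + 0.0051 + 0.0055 = 0.0519.
P(L | S) = 0.0519 / 0.57 = 0.091053…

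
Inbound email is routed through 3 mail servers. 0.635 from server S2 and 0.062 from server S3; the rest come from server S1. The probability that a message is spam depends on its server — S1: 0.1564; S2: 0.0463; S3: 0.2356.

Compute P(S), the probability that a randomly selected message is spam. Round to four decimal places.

P(S1) = 1 − (0.635 + 0.062) = 0.303.
Using total probability over the partition,
P(S) = P(S|S1)·P(S1) + P(S|S2)·P(S2) + P(S|S3)·P(S3)
      = 0.1564·0.303 + 0.0463·0.635 + 0.2356·0.062
      = 0.0473892 + 0.0294005 + 0.0146072 = 0.0913969

0.0914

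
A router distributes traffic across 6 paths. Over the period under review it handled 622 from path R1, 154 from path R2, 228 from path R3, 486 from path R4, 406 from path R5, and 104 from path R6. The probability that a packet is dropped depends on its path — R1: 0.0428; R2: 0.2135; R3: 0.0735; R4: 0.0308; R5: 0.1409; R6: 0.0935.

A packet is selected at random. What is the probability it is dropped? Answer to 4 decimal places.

Total: 622 + 154 + 228 + 486 + 406 + 104 = 2000.
P(R1) = 622/2000 = 0.311. P(R2) = 154/2000 = 0.077. P(R3) = 228/2000 = 0.114. P(R4) = 486/2000 = 0.243. P(R5) = 406/2000 = 0.203. P(R6) = 104/2000 = 0.052.
Using total probability over the partition,
P(L) = P(L|R1)·P(R1) + P(L|R2)·P(R2) + P(L|R3)·P(R3) + P(L|R4)·P(R4) + P(L|R5)·P(R5) + P(L|R6)·P(R6)
      = 0.0428·0.311 + 0.2135·0.077 + 0.0735·0.114 + 0.0308·0.243 + 0.1409·0.203 + 0.0935·0.052
      = 0.0133108 + 0.0164395 + 0.008379 + 0.0074844 + 0.0286027 + 0.004862 = 0.0790784

P(L) ≈ 0.0791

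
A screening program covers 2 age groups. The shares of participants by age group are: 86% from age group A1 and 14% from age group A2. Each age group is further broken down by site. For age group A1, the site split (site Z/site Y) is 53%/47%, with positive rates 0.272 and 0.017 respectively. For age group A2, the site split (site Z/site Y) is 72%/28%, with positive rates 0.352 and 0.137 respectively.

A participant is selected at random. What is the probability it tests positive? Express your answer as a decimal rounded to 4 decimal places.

P(T|A1) = 0.53·0.272 + 0.47·0.017 = 0.14416 + 0.00799 = 0.15215
P(T|A2) = 0.72·0.352 + 0.28·0.137 = 0.25344 + 0.03836 = 0.2918
Then overall,
P(T) = 0.86·0.15215 + 0.14·0.2918
      = 0.130849 + 0.040852 = 0.171701

0.1717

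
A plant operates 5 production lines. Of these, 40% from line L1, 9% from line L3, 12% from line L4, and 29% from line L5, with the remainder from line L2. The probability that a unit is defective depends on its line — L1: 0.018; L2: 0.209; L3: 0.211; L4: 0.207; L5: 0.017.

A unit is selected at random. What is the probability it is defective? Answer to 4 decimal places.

P(L2) = 1 − (0.4 + 0.09 + 0.12 + 0.29) = 0.1.
P(D) = P(D|L1)·P(L1) + P(D|L2)·P(L2) + P(D|L3)·P(L3) + P(D|L4)·P(L4) + P(D|L5)·P(L5)
      = 0.018·0.4 + 0.209·0.1 + 0.211·0.09 + 0.207·0.12 + 0.017·0.29
      = 0.0072 + 0.0209 + 0.01899 + 0.02484 + 0.00493 = 0.07686

P(D) ≈ 0.0769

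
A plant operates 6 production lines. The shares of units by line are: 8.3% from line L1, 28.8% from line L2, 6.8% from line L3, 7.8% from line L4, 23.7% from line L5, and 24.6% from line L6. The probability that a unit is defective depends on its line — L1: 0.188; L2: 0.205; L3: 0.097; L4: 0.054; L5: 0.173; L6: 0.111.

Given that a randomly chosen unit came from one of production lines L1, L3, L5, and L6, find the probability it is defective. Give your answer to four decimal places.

0.1428

Let S = {L1, L3, L5, L6}.
P(S) = 0.083 + 0.068 + 0.237 + 0.246 = 0.634.
P(D ∩ S) = 0.188·0.083 + 0.097·0.068 + 0.173·0.237 + 0.111·0.246 = 0.015604 + 0.006596 + 0.041001 + 0.027306 = 0.090507.
P(D | S) = 0.090507 / 0.634 = 0.142756…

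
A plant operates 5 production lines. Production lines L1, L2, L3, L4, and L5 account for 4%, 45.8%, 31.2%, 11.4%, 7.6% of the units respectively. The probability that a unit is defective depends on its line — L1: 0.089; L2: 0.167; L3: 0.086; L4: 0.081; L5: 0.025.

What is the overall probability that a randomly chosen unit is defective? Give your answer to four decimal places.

P(D) = P(D|L1)·P(L1) + P(D|L2)·P(L2) + P(D|L3)·P(L3) + P(D|L4)·P(L4) + P(D|L5)·P(L5)
      = 0.089·0.04 + 0.167·0.458 + 0.086·0.312 + 0.081·0.114 + 0.025·0.076
      = 0.00356 + 0.076486 + 0.026832 + 0.009234 + 0.0019 = 0.118012

0.1180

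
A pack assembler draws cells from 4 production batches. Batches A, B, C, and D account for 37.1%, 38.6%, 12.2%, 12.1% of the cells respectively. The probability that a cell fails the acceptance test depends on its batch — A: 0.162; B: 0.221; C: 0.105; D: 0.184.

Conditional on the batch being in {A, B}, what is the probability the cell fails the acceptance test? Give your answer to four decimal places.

Let S = {A, B}.
P(S) = 0.371 + 0.386 = 0.757.
P(F ∩ S) = 0.162·0.371 + 0.221·0.386 = 0.060102 + 0.085306 = 0.145408.
P(F | S) = 0.145408 / 0.757 = 0.192085…

P(F|S) ≈ 0.1921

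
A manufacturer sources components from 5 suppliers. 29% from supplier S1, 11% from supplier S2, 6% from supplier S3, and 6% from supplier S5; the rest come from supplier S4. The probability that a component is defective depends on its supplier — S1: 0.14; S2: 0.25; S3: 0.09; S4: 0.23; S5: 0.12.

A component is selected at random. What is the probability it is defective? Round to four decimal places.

P(S4) = 1 − (0.29 + 0.11 + 0.06 + 0.06) = 0.48.
Using total probability over the partition,
P(D) = P(D|S1)·P(S1) + P(D|S2)·P(S2) + P(D|S3)·P(S3) + P(D|S4)·P(S4) + P(D|S5)·P(S5)
      = 0.14·0.29 + 0.25·0.11 + 0.09·0.06 + 0.23·0.48 + 0.12·0.06
      = 0.0406 + 0.0275 + 0.0054 + 0.1104 + 0.0072 = 0.1911

P(D) ≈ 0.1911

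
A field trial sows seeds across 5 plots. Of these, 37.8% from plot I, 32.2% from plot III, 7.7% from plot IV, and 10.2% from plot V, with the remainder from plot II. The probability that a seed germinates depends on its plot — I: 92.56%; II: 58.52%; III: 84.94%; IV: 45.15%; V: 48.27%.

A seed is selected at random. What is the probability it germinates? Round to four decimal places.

P(G) ≈ 0.7782

P(II) = 1 − (0.378 + 0.322 + 0.077 + 0.102) = 0.121.
P(G) = P(G|I)·P(I) + P(G|II)·P(II) + P(G|III)·P(III) + P(G|IV)·P(IV) + P(G|V)·P(V)
      = 0.9256·0.378 + 0.5852·0.121 + 0.8494·0.322 + 0.4515·0.077 + 0.4827·0.102
      = 0.3498768 + 0.0708092 + 0.2735068 + 0.0347655 + 0.0492354 = 0.7781937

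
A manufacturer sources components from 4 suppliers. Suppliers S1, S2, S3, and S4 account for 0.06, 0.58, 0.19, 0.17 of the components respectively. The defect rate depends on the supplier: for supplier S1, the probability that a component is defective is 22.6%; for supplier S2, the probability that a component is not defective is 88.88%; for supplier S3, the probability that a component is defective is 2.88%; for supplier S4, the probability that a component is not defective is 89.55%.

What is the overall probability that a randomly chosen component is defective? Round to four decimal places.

P(D|S2) = 1 − 0.8888 = 0.1112.
P(D|S4) = 1 − 0.8955 = 0.1045.
By the law of total probability,
P(D) = P(D|S1)·P(S1) + P(D|S2)·P(S2) + P(D|S3)·P(S3) + P(D|S4)·P(S4)
      = 0.226·0.06 + 0.1112·0.58 + 0.0288·0.19 + 0.1045·0.17
      = 0.01356 + 0.064496 + 0.005472 + 0.017765 = 0.101293

0.1013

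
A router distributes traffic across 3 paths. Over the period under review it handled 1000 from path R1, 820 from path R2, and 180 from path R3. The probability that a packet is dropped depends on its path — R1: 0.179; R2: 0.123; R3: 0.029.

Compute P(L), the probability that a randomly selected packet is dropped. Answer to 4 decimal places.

0.1425

Total: 1000 + 820 + 180 = 2000.
P(R1) = 1000/2000 = 0.5. P(R2) = 820/2000 = 0.41. P(R3) = 180/2000 = 0.09.
P(L) = P(L|R1)·P(R1) + P(L|R2)·P(R2) + P(L|R3)·P(R3)
      = 0.179·0.5 + 0.123·0.41 + 0.029·0.09
      = 0.0895 + 0.05043 + 0.00261 = 0.14254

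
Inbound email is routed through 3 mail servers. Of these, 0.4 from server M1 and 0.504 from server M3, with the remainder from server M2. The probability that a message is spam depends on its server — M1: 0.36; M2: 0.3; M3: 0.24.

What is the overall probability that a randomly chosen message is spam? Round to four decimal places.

P(M2) = 1 − (0.4 + 0.504) = 0.096.
P(S) = P(S|M1)·P(M1) + P(S|M2)·P(M2) + P(S|M3)·P(M3)
      = 0.36·0.4 + 0.3·0.096 + 0.24·0.504
      = 0.144 + 0.0288 + 0.12096 = 0.29376

P(S) ≈ 0.2938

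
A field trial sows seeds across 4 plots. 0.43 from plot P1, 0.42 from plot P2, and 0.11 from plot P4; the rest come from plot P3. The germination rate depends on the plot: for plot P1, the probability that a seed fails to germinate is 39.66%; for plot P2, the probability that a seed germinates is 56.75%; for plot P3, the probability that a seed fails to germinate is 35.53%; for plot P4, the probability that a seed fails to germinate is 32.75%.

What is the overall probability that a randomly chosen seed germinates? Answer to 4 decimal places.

P(P3) = 1 − (0.43 + 0.42 + 0.11) = 0.04.
P(G|P1) = 1 − 0.3966 = 0.6034.
P(G|P3) = 1 − 0.3553 = 0.6447.
P(G|P4) = 1 − 0.3275 = 0.6725.
P(G) = P(G|P1)·P(P1) + P(G|P2)·P(P2) + P(G|P3)·P(P3) + P(G|P4)·P(P4)
      = 0.6034·0.43 + 0.5675·0.42 + 0.6447·0.04 + 0.6725·0.11
      = 0.259462 + 0.23835 + 0.025788 + 0.073975 = 0.597575

P(G) ≈ 0.5976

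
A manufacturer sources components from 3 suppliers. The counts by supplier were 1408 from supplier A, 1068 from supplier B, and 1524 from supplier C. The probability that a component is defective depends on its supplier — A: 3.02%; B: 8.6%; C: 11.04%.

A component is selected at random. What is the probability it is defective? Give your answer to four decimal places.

Total: 1408 + 1068 + 1524 = 4000.
P(A) = 1408/4000 = 0.352. P(B) = 1068/4000 = 0.267. P(C) = 1524/4000 = 0.381.
Using total probability over the partition,
P(D) = P(D|A)·P(A) + P(D|B)·P(B) + P(D|C)·P(C)
      = 0.0302·0.352 + 0.086·0.267 + 0.1104·0.381
      = 0.0106304 + 0.022962 + 0.0420624 = 0.0756548

0.0757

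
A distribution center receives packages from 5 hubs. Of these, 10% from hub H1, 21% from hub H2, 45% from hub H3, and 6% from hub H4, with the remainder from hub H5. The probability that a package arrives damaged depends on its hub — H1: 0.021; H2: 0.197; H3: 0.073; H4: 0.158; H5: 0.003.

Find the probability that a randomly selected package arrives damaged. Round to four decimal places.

P(H5) = 1 − (0.1 + 0.21 + 0.45 + 0.06) = 0.18.
P(D) = P(D|H1)·P(H1) + P(D|H2)·P(H2) + P(D|H3)·P(H3) + P(D|H4)·P(H4) + P(D|H5)·P(H5)
      = 0.021·0.1 + 0.197·0.21 + 0.073·0.45 + 0.158·0.06 + 0.003·0.18
      = 0.0021 + 0.04137 + 0.03285 + 0.00948 + 0.00054 = 0.08634

0.0863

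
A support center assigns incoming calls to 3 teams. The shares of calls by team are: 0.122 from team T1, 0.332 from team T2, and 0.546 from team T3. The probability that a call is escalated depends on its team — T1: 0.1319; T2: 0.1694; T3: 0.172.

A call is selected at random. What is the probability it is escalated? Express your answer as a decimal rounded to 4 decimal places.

0.1662

P(E) = P(E|T1)·P(T1) + P(E|T2)·P(T2) + P(E|T3)·P(T3)
      = 0.1319·0.122 + 0.1694·0.332 + 0.172·0.546
      = 0.0160918 + 0.0562408 + 0.093912 = 0.1662446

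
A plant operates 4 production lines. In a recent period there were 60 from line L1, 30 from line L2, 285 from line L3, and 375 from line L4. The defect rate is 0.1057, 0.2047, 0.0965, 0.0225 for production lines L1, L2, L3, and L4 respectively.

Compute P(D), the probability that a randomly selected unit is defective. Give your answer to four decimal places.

P(D) ≈ 0.0646

Total: 60 + 30 + 285 + 375 = 750.
P(L1) = 60/750 = 0.08. P(L2) = 30/750 = 0.04. P(L3) = 285/750 = 0.38. P(L4) = 375/750 = 0.5.
By the law of total probability,
P(D) = P(D|L1)·P(L1) + P(D|L2)·P(L2) + P(D|L3)·P(L3) + P(D|L4)·P(L4)
      = 0.1057·0.08 + 0.2047·0.04 + 0.0965·0.38 + 0.0225·0.5
      = 0.008456 + 0.008188 + 0.03667 + 0.01125 = 0.064564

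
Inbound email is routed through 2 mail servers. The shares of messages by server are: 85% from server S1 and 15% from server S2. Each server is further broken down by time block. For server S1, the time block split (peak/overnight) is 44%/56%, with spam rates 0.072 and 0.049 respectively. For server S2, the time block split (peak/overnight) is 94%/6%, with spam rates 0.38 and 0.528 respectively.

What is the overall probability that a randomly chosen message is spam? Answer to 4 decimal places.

P(S) ≈ 0.1086

P(S|S1) = 0.44·0.072 + 0.56·0.049 = 0.03168 + 0.02744 = 0.05912
P(S|S2) = 0.94·0.38 + 0.06·0.528 = 0.3572 + 0.03168 = 0.38888
By total probability over the outer partition,
P(S) = 0.85·0.05912 + 0.15·0.38888
      = 0.050252 + 0.058332 = 0.108584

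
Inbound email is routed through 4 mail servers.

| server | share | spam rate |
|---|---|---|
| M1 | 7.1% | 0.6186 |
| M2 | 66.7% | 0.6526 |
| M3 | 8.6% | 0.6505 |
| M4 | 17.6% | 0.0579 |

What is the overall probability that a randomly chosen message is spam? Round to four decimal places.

P(S) ≈ 0.5453

P(S) = P(S|M1)·P(M1) + P(S|M2)·P(M2) + P(S|M3)·P(M3) + P(S|M4)·P(M4)
      = 0.6186·0.071 + 0.6526·0.667 + 0.6505·0.086 + 0.0579·0.176
      = 0.0439206 + 0.4352842 + 0.055943 + 0.0101904 = 0.5453382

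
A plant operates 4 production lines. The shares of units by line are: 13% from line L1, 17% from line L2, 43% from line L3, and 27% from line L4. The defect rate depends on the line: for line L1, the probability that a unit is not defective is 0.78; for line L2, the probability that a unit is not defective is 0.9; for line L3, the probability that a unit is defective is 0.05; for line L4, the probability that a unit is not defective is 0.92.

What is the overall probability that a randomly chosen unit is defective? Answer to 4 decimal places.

P(D|L1) = 1 − 0.78 = 0.22.
P(D|L2) = 1 − 0.9 = 0.1.
P(D|L4) = 1 − 0.92 = 0.08.
P(D) = P(D|L1)·P(L1) + P(D|L2)·P(L2) + P(D|L3)·P(L3) + P(D|L4)·P(L4)
      = 0.22·0.13 + 0.1·0.17 + 0.05·0.43 + 0.08·0.27
      = 0.0286 + 0.017 + 0.0215 + 0.0216 = 0.0887

0.0887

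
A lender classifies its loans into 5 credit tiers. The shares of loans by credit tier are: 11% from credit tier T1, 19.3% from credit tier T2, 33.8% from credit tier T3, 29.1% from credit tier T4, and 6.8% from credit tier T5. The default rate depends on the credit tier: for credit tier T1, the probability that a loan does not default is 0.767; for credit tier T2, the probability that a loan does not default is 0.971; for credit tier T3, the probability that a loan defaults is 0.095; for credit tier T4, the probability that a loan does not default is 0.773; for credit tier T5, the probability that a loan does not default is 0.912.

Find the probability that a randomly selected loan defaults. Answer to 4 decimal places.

P(D) ≈ 0.1354

P(D|T1) = 1 − 0.767 = 0.233.
P(D|T2) = 1 − 0.971 = 0.029.
P(D|T4) = 1 − 0.773 = 0.227.
P(D|T5) = 1 − 0.912 = 0.088.
P(D) = P(D|T1)·P(T1) + P(D|T2)·P(T2) + P(D|T3)·P(T3) + P(D|T4)·P(T4) + P(D|T5)·P(T5)
      = 0.233·0.11 + 0.029·0.193 + 0.095·0.338 + 0.227·0.291 + 0.088·0.068
      = 0.02563 + 0.005597 + 0.03211 + 0.066057 + 0.005984 = 0.135378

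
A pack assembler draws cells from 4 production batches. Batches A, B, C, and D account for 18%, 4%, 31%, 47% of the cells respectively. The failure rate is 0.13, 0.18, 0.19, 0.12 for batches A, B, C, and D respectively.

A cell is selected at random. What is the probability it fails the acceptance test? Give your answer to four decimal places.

Summing over the partition,
P(F) = P(F|A)·P(A) + P(F|B)·P(B) + P(F|C)·P(C) + P(F|D)·P(D)
      = 0.13·0.18 + 0.18·0.04 + 0.19·0.31 + 0.12·0.47
      = 0.0234 + 0.0072 + 0.0589 + 0.0564 = 0.1459

P(F) ≈ 0.1459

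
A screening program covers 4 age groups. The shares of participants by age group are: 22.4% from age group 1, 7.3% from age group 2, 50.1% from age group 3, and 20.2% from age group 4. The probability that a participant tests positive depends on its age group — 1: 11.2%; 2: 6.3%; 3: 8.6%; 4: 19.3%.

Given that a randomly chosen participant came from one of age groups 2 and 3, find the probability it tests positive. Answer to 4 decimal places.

0.0831

Let S = {2, 3}.
P(S) = 0.073 + 0.501 = 0.574.
P(T ∩ S) = 0.063·0.073 + 0.086·0.501 = 0.004599 + 0.043086 = 0.047685.
P(T | S) = 0.047685 / 0.574 = 0.083075…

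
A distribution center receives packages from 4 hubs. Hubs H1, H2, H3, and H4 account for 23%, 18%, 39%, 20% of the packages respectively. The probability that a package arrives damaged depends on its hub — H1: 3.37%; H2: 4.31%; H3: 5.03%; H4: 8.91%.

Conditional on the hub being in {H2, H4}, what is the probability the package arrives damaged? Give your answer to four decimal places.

Let S = {H2, H4}.
P(S) = 0.18 + 0.2 = 0.38.
P(D ∩ S) = 0.0431·0.18 + 0.0891·0.2 = 0.007758 + 0.01782 = 0.025578.
P(D | S) = 0.025578 / 0.38 = 0.067311…

0.0673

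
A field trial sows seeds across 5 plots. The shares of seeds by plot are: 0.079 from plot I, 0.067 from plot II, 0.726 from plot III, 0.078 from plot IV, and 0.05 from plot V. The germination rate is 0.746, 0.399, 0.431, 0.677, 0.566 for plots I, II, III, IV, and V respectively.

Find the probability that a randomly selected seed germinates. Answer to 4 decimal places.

P(G) ≈ 0.4797

P(G) = P(G|I)·P(I) + P(G|II)·P(II) + P(G|III)·P(III) + P(G|IV)·P(IV) + P(G|V)·P(V)
      = 0.746·0.079 + 0.399·0.067 + 0.431·0.726 + 0.677·0.078 + 0.566·0.05
      = 0.058934 + 0.026733 + 0.312906 + 0.052806 + 0.0283 = 0.479679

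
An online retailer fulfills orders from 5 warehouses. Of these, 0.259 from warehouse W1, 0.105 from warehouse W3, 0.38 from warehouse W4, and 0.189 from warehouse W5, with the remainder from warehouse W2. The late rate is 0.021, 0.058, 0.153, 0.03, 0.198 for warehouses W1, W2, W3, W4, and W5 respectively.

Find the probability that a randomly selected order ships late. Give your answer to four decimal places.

P(L) ≈ 0.0742

P(W2) = 1 − (0.259 + 0.105 + 0.38 + 0.189) = 0.067.
P(L) = P(L|W1)·P(W1) + P(L|W2)·P(W2) + P(L|W3)·P(W3) + P(L|W4)·P(W4) + P(L|W5)·P(W5)
      = 0.021·0.259 + 0.058·0.067 + 0.153·0.105 + 0.03·0.38 + 0.198·0.189
      = 0.005439 + 0.003886 + 0.016065 + 0.0114 + 0.037422 = 0.074212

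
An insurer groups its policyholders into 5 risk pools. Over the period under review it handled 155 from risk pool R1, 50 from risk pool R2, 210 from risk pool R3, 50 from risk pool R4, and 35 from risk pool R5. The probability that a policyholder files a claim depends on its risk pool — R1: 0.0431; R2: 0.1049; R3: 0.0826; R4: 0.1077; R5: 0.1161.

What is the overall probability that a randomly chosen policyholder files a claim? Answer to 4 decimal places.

P(C) ≈ 0.0774

Total: 155 + 50 + 210 + 50 + 35 = 500.
P(R1) = 155/500 = 0.31. P(R2) = 50/500 = 0.1. P(R3) = 210/500 = 0.42. P(R4) = 50/500 = 0.1. P(R5) = 35/500 = 0.07.
P(C) = P(C|R1)·P(R1) + P(C|R2)·P(R2) + P(C|R3)·P(R3) + P(C|R4)·P(R4) + P(C|R5)·P(R5)
      = 0.0431·0.31 + 0.1049·0.1 + 0.0826·0.42 + 0.1077·0.1 + 0.1161·0.07
      = 0.013361 + 0.01049 + 0.034692 + 0.01077 + 0.008127 = 0.07744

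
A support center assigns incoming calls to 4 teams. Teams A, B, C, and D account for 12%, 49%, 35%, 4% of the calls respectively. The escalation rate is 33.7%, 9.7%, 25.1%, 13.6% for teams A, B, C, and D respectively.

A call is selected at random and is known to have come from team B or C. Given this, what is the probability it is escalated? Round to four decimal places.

0.1612

Let S = {B, C}.
P(S) = 0.49 + 0.35 = 0.84.
P(E ∩ S) = 0.097·0.49 + 0.251·0.35 = 0.04753 + 0.08785 = 0.13538.
P(E | S) = 0.13538 / 0.84 = 0.161167…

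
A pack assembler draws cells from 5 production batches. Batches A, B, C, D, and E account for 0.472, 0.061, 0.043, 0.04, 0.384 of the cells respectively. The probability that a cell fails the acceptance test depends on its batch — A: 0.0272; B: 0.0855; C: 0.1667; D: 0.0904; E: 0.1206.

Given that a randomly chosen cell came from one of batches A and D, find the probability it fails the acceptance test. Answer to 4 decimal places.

Let S = {A, D}.
P(S) = 0.472 + 0.04 = 0.512.
P(F ∩ S) = 0.0272·0.472 + 0.0904·0.04 = 0.0128384 + 0.003616 = 0.0164544.
P(F | S) = 0.0164544 / 0.512 = 0.032138…

0.0321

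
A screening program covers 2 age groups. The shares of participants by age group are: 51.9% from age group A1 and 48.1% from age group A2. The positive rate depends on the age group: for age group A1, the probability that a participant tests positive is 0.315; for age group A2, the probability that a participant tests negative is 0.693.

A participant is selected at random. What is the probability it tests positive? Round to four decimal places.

P(T|A2) = 1 − 0.693 = 0.307.
Using total probability over the partition,
P(T) = P(T|A1)·P(A1) + P(T|A2)·P(A2)
      = 0.315·0.519 + 0.307·0.481
      = 0.163485 + 0.147667 = 0.311152

0.3112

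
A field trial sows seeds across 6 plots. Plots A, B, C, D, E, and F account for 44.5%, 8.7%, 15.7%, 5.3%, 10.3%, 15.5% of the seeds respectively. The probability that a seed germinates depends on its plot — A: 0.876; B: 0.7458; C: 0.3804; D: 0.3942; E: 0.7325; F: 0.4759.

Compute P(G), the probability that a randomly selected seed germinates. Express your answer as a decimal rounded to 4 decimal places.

0.6845

By the law of total probability,
P(G) = P(G|A)·P(A) + P(G|B)·P(B) + P(G|C)·P(C) + P(G|D)·P(D) + P(G|E)·P(E) + P(G|F)·P(F)
      = 0.876·0.445 + 0.7458·0.087 + 0.3804·0.157 + 0.3942·0.053 + 0.7325·0.103 + 0.4759·0.155
      = 0.38982 + 0.0648846 + 0.0597228 + 0.0208926 + 0.0754475 + 0.0737645 = 0.684532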